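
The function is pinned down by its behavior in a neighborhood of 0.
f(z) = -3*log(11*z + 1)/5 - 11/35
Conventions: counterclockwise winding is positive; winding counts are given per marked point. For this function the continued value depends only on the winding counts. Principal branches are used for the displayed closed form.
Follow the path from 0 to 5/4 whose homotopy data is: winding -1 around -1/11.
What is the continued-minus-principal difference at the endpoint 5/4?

Continued minus principal equals (6/5)*pi*i.

The rational part is single-valued and drops out of the difference; each branch term changes only by its own monodromy.
(-3/5)*log(1 - z/(-1/11)): each positive loop around -1/11 adds 2*pi*i to the log, so winding -1 contributes (-3/5)*(-1)*2*pi*i = (6/5)*pi*i.
Summing the contributions at z = 5/4 gives (6/5)*pi*i.


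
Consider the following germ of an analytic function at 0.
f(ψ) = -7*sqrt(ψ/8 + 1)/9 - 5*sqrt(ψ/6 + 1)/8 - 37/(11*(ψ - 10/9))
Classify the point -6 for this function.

The term (-5/8)*sqrt(1 - ψ/(-6)) has argument 1 - -6/(-6) = 0 at -6: a square-root (algebraic, two-sheeted) branch point; the remaining terms are analytic or single-valued there.

The point is an algebraic (square-root) branch point.


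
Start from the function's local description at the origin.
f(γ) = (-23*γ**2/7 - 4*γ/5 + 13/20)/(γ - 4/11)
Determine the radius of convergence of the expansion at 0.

Denominator factor (γ - 4/11): pole of order 1 at 4/11, modulus 4/11.
The radius of convergence is the smallest modulus among the singular points: 4/11.

The radius of convergence is 4/11.


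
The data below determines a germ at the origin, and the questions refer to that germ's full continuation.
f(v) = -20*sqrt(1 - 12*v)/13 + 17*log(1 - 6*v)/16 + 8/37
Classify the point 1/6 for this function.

The point is a logarithmic branch point.

The term (17/16)*log(1 - v/(1/6)) has argument 1 - 1/6/(1/6) = 0 at 1/6: a logarithmic (infinitely-sheeted) branch point; the remaining terms are analytic or single-valued there.


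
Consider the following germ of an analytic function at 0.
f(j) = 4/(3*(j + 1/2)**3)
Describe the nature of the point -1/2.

The point is a pole of order 3.

The denominator factor j + 1/2 vanishes at -1/2 and appears to the power 3; the numerator there equals 4/3, nonzero, and no other factor vanishes.
Hence a pole whose order is the multiplicity, 3.


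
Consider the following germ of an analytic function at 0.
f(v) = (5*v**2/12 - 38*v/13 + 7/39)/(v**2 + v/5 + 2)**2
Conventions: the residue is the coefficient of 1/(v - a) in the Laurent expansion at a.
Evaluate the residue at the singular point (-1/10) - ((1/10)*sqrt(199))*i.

The residue is ((12725/1544439)*sqrt(199))*i.

The factor v**2 + v/5 + 2 splits as (v - a)(v - a') with a = (-1/10) - ((1/10)*sqrt(199))*i, a' = (-1/10) + ((1/10)*sqrt(199))*i. At the order-2 pole a set g(v) = (v - a)^2*f(v) = [5*v**2/12 - 38*v/13 + 7/39] / (v - a')^2.
Order-2 pole: residue = g'(a); g'((-1/10) - ((1/10)*sqrt(199))*i) = ((12725/1544439)*sqrt(199))*i, so the residue is ((12725/1544439)*sqrt(199))*i.


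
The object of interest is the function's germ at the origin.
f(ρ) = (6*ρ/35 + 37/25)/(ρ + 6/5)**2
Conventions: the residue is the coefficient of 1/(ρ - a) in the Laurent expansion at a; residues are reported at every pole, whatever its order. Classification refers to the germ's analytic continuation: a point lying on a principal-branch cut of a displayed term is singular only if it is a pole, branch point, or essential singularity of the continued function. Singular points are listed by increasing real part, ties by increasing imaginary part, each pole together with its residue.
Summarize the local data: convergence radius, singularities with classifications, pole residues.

Denominator factor (ρ + 6/5)^2: pole of order 2 at -6/5, modulus 6/5.
The radius of convergence is the smallest modulus among the singular points: 6/5.
At the order-2 pole -6/5 set g(ρ) = (ρ - (-6/5))^2*f(ρ) = 6*ρ/35 + 37/25.
Order-2 pole: residue = g'(a); g'(-6/5) = 6/35, so the residue is 6/35.

Radius of convergence at 0: 6/5.
At -6/5: a pole of order 2; residue 6/35.


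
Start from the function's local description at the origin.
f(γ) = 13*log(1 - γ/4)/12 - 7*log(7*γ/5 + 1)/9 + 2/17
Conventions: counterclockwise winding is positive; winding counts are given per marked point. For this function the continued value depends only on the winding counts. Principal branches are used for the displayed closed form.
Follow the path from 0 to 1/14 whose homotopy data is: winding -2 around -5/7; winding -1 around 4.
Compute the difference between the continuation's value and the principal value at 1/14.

The rational part is single-valued and drops out of the difference; each branch term changes only by its own monodromy.
(13/12)*log(1 - γ/(4)): each positive loop around 4 adds 2*pi*i to the log, so winding -1 contributes (13/12)*(-1)*2*pi*i = -(13/6)*pi*i.
(-7/9)*log(1 - γ/(-5/7)): each positive loop around -5/7 adds 2*pi*i to the log, so winding -2 contributes (-7/9)*(-2)*2*pi*i = (28/9)*pi*i.
Summing the contributions at γ = 1/14 gives (17/18)*pi*i.

Continued minus principal equals (17/18)*pi*i.


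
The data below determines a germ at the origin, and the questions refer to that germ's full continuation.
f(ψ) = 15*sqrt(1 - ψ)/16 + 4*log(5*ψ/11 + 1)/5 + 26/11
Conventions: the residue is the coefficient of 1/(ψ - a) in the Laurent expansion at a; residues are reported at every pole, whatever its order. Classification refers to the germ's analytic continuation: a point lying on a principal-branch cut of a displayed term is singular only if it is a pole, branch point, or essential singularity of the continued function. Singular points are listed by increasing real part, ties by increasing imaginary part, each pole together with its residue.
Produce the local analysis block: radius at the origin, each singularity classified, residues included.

Radius of convergence at 0: 1.
At -11/5: a logarithmic branch point.
At 1: an algebraic (square-root) branch point.

Branch term (4/5)*log(1 - ψ/(-11/5)): its argument vanishes at ψ = -11/5, a logarithmic branch point, modulus 11/5.
Branch term (15/16)*sqrt(1 - ψ/(1)): its argument vanishes at ψ = 1, a square-root branch point, modulus 1.
The radius of convergence is the smallest modulus among the singular points: 1.
List the singular points by increasing real part (a conjugate pair: the negative imaginary part first).


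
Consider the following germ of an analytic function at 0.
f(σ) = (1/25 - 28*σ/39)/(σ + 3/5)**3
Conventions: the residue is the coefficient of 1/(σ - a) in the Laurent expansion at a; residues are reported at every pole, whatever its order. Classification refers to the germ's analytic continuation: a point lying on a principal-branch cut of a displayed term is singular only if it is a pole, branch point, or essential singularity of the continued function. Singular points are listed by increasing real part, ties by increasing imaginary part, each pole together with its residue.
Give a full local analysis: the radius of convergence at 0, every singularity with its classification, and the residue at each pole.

Denominator factor (σ + 3/5)^3: pole of order 3 at -3/5, modulus 3/5.
The radius of convergence is the smallest modulus among the singular points: 3/5.
At the order-3 pole -3/5 set g(σ) = (σ - (-3/5))^3*f(σ) = 1/25 - 28*σ/39.
Order-3 pole: residue = g''(a)/2; g''(-3/5) = 0, so the residue is 0.

Radius of convergence at 0: 3/5.
At -3/5: a pole of order 3; residue 0.


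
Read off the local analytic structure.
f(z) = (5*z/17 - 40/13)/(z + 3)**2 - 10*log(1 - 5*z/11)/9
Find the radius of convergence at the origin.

Denominator factor (z + 3)^2: pole of order 2 at -3, modulus 3.
Branch term (-10/9)*log(1 - z/(11/5)): its argument vanishes at z = 11/5, a logarithmic branch point, modulus 11/5.
The radius of convergence is the smallest modulus among the singular points: 11/5.

The radius of convergence is 11/5.


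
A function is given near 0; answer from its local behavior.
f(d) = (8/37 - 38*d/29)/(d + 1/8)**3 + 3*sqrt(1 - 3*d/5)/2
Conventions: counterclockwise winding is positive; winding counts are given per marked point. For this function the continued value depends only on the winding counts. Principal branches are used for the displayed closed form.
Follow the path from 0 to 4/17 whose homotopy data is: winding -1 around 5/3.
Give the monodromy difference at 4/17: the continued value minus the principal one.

Continued minus principal equals -(3/85)*sqrt(6205).

The rational part is single-valued and drops out of the difference; each branch term changes only by its own monodromy.
(3/2)*sqrt(1 - d/(5/3)): winding -1 is odd, the square root flips sign, contributing -2*(3/2)*sqrt(1 - (4/17)/(5/3)) = -2*(3/2)*sqrt(73/85) = -(3/85)*sqrt(6205).
Summing the contributions at d = 4/17 gives -(3/85)*sqrt(6205).


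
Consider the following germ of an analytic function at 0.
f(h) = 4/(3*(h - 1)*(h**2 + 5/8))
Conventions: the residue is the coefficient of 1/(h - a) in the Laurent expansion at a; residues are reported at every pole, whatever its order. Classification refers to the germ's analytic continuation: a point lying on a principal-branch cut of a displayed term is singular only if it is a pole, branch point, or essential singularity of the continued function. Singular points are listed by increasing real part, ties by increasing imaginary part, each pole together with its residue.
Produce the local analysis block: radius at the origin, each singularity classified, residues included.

Denominator factor (h**2 + 5/8): discriminant -5/2, complex-conjugate roots ((1/4)*sqrt(10))*i and -((1/4)*sqrt(10))*i; poles of order 1, moduli (1/4)*sqrt(10) and (1/4)*sqrt(10).
Denominator factor (h - 1): pole of order 1 at 1, modulus 1.
The radius of convergence is the smallest modulus among the singular points: (1/4)*sqrt(10).
The factor h**2 + 5/8 splits as (h - a)(h - a') with a = -((1/4)*sqrt(10))*i, a' = ((1/4)*sqrt(10))*i. At the order-1 pole a set g(h) = (h - a)*f(h) = [4/(3*(h - 1))] / (h - a').
Simple pole: residue = g(a) at a = -((1/4)*sqrt(10))*i, which is (-16/39) - ((32/195)*sqrt(10))*i.
The factor h**2 + 5/8 splits as (h - a)(h - a') with a = ((1/4)*sqrt(10))*i, a' = -((1/4)*sqrt(10))*i. At the order-1 pole a set g(h) = (h - a)*f(h) = [4/(3*(h - 1))] / (h - a').
Simple pole: residue = g(a) at a = ((1/4)*sqrt(10))*i, which is (-16/39) + ((32/195)*sqrt(10))*i.
At the order-1 pole 1 set g(h) = (h - (1))*f(h) = 4/(3*(h**2 + 5/8)).
Simple pole: residue = g(a) at a = 1, which is 32/39.
List the singular points by increasing real part (a conjugate pair: the negative imaginary part first).

Radius of convergence at 0: (1/4)*sqrt(10).
At -((1/4)*sqrt(10))*i: a pole of order 1; residue (-16/39) - ((32/195)*sqrt(10))*i.
At ((1/4)*sqrt(10))*i: a pole of order 1; residue (-16/39) + ((32/195)*sqrt(10))*i.
At 1: a pole of order 1; residue 32/39.


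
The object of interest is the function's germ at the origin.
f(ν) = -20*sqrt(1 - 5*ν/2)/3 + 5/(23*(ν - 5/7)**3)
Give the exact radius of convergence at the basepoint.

Denominator factor (ν - 5/7)^3: pole of order 3 at 5/7, modulus 5/7.
Branch term (-20/3)*sqrt(1 - ν/(2/5)): its argument vanishes at ν = 2/5, a square-root branch point, modulus 2/5.
The radius of convergence is the smallest modulus among the singular points: 2/5.

The radius of convergence is 2/5.


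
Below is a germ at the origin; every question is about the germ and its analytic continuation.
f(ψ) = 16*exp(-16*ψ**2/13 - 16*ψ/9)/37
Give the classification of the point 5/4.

There is no denominator, hence no pole anywhere.
The factor exp(-16*ψ**2/13 - 16*ψ/9) is entire.
So the germ continues analytically to 5/4.

The point is a regular point.


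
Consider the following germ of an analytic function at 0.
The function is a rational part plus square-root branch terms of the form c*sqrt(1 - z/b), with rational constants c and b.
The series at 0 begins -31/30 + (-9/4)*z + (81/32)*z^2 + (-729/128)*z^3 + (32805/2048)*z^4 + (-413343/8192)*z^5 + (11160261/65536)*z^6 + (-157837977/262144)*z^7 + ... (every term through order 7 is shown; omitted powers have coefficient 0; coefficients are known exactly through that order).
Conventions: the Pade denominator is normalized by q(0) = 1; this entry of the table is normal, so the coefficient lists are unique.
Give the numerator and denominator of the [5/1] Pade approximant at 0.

The Pade approximant has numerator coefficients [-31/30, -459/80, -81/16, 729/256, -6561/2048, 59049/16384]; denominator coefficients [1, 27/8].

Taylor coefficients needed (read off): a_0 = -31/30, a_1 = -9/4, a_2 = 81/32, a_3 = -729/128, a_4 = 32805/2048, a_5 = -413343/8192, a_6 = 11160261/65536.
Write the denominator as Q(z) = 1 + q1*z. Requiring Q*f - P = O(z^7) with deg P <= 5 kills the coefficients of z^6..z^6 in Q*f:
  z^6: a_6 + q1*a_5 = 0, i.e. 11160261/65536 + (-413343/8192)*q1 = 0.
Solving this linear system: q1 = 27/8.
The numerator is Q*f truncated at degree 5: P0 = a_0 = -31/30; P1 = a_1 + q1*a_0 = -459/80; P2 = a_2 + q1*a_1 = -81/16; P3 = a_3 + q1*a_2 = 729/256; P4 = a_4 + q1*a_3 = -6561/2048; P5 = a_5 + q1*a_4 = 59049/16384.


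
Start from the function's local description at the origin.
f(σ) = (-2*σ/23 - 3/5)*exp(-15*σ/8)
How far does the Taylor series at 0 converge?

The radius of convergence is infinite.

The factor exp(-15*σ/8) is entire and contributes no finite singular point.
The polynomial part has no poles.
No finite singular points: the Taylor series at 0 converges everywhere.


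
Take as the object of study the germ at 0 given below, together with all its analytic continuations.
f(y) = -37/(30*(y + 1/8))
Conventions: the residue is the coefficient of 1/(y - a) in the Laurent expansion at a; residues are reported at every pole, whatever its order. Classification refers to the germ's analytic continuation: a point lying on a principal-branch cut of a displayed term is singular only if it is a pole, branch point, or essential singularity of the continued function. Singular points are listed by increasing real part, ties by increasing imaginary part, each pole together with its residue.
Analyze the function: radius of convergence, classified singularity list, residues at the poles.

Denominator factor (y + 1/8): pole of order 1 at -1/8, modulus 1/8.
The radius of convergence is the smallest modulus among the singular points: 1/8.
At the order-1 pole -1/8 set g(y) = (y - (-1/8))*f(y) = -37/30.
Simple pole: residue = g(a) at a = -1/8, which is -37/30.

Radius of convergence at 0: 1/8.
At -1/8: a pole of order 1; residue -37/30.


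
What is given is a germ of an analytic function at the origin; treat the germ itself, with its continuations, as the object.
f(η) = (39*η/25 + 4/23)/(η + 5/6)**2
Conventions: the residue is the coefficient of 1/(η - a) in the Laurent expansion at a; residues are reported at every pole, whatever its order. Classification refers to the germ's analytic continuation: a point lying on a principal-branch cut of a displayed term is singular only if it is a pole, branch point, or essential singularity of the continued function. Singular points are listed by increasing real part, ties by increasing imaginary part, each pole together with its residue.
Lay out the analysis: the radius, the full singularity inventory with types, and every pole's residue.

Denominator factor (η + 5/6)^2: pole of order 2 at -5/6, modulus 5/6.
The radius of convergence is the smallest modulus among the singular points: 5/6.
At the order-2 pole -5/6 set g(η) = (η - (-5/6))^2*f(η) = 39*η/25 + 4/23.
Order-2 pole: residue = g'(a); g'(-5/6) = 39/25, so the residue is 39/25.

Radius of convergence at 0: 5/6.
At -5/6: a pole of order 2; residue 39/25.


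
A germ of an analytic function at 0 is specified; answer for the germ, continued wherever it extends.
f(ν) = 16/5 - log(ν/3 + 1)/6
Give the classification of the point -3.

The point is a logarithmic branch point.

The term (-1/6)*log(1 - ν/(-3)) has argument 1 - -3/(-3) = 0 at -3: a logarithmic (infinitely-sheeted) branch point; the remaining terms are analytic or single-valued there.


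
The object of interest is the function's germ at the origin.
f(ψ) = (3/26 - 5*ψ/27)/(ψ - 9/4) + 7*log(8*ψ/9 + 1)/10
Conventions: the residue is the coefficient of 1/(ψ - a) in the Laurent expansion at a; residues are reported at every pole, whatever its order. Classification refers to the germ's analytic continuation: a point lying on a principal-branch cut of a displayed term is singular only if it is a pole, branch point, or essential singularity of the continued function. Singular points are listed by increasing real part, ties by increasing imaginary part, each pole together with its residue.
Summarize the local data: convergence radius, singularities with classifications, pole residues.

Denominator factor (ψ - 9/4): pole of order 1 at 9/4, modulus 9/4.
Branch term (7/10)*log(1 - ψ/(-9/8)): its argument vanishes at ψ = -9/8, a logarithmic branch point, modulus 9/8.
The radius of convergence is the smallest modulus among the singular points: 9/8.
The branch term is analytic at 9/4 and contributes nothing to the residue; only the rational part matters.
At the order-1 pole 9/4 set g(ψ) = (ψ - (9/4))*(rational part) = 3/26 - 5*ψ/27.
Simple pole: residue = g(a) at a = 9/4, which is -47/156.
List the singular points by increasing real part (a conjugate pair: the negative imaginary part first).

Radius of convergence at 0: 9/8.
At -9/8: a logarithmic branch point.
At 9/4: a pole of order 1; residue -47/156.


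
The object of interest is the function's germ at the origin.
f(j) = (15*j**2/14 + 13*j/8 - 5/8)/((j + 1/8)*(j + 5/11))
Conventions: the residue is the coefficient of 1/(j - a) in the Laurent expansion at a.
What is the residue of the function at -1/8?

At the order-1 pole -1/8 set g(j) = (j - (-1/8))*f(j) = (15*j**2/14 + 13*j/8 - 5/8)/(j + 5/11).
Simple pole: residue = g(a) at a = -1/8, which is -7997/3248.

The residue is -7997/3248.


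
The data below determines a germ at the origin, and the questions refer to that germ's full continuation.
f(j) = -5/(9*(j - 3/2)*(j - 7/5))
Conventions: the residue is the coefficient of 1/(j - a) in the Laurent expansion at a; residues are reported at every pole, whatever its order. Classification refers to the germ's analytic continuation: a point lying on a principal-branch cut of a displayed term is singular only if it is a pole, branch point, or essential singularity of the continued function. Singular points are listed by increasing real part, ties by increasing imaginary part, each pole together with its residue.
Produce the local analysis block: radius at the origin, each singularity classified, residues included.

Denominator factor (j - 3/2): pole of order 1 at 3/2, modulus 3/2.
Denominator factor (j - 7/5): pole of order 1 at 7/5, modulus 7/5.
The radius of convergence is the smallest modulus among the singular points: 7/5.
At the order-1 pole 7/5 set g(j) = (j - (7/5))*f(j) = -5/(9*(j - 3/2)).
Simple pole: residue = g(a) at a = 7/5, which is 50/9.
At the order-1 pole 3/2 set g(j) = (j - (3/2))*f(j) = -5/(9*(j - 7/5)).
Simple pole: residue = g(a) at a = 3/2, which is -50/9.
List the singular points by increasing real part (a conjugate pair: the negative imaginary part first).

Radius of convergence at 0: 7/5.
At 7/5: a pole of order 1; residue 50/9.
At 3/2: a pole of order 1; residue -50/9.


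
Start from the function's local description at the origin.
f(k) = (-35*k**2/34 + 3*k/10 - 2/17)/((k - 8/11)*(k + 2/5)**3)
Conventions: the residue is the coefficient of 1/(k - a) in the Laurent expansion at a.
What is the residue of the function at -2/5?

At the order-3 pole -2/5 set g(k) = (k - (-2/5))^3*f(k) = (-35*k**2/34 + 3*k/10 - 2/17)/(k - 8/11).
Order-3 pole: residue = g''(a)/2; g''(-2/5) = 627825/1012894, so the residue is 627825/2025788.

The residue is 627825/2025788.


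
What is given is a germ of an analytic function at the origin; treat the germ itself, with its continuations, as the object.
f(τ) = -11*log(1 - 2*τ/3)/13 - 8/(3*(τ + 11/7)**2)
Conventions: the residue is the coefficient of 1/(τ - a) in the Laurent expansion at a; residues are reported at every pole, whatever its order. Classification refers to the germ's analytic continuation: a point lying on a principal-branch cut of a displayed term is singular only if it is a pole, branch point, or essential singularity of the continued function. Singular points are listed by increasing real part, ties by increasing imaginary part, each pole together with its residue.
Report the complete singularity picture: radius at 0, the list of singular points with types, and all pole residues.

Denominator factor (τ + 11/7)^2: pole of order 2 at -11/7, modulus 11/7.
Branch term (-11/13)*log(1 - τ/(3/2)): its argument vanishes at τ = 3/2, a logarithmic branch point, modulus 3/2.
The radius of convergence is the smallest modulus among the singular points: 3/2.
The branch term is analytic at -11/7 and contributes nothing to the residue; only the rational part matters.
At the order-2 pole -11/7 set g(τ) = (τ - (-11/7))^2*(rational part) = -8/3.
Order-2 pole: residue = g'(a); g'(-11/7) = 0, so the residue is 0.
List the singular points by increasing real part (a conjugate pair: the negative imaginary part first).

Radius of convergence at 0: 3/2.
At -11/7: a pole of order 2; residue 0.
At 3/2: a logarithmic branch point.


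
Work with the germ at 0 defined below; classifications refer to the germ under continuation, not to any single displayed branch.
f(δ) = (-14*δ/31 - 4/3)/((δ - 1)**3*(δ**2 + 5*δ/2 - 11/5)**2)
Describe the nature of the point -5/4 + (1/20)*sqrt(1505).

The point is a pole of order 2.

The denominator factor δ**2 + 5*δ/2 - 11/5 vanishes at -5/4 + (1/20)*sqrt(1505) and appears to the power 2; the numerator there equals -143/186 - (7/310)*sqrt(1505), nonzero, and no other factor vanishes.
Hence a pole whose order is the multiplicity, 2.


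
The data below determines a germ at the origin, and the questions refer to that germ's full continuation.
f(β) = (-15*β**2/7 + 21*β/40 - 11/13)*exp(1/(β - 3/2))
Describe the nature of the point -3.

There is no denominator, hence no pole anywhere.
The essential point of exp(1/(β - (3/2))) is 3/2, not -3.
So the germ continues analytically to -3.

The point is a regular point.


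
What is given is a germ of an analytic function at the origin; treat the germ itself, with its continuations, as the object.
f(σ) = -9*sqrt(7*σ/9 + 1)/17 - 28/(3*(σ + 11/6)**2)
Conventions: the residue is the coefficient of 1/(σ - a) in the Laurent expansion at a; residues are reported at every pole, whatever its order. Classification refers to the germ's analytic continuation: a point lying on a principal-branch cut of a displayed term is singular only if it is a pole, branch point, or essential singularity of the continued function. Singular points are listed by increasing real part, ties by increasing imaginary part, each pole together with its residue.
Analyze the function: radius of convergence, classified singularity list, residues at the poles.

Radius of convergence at 0: 9/7.
At -11/6: a pole of order 2; residue 0.
At -9/7: an algebraic (square-root) branch point.

Denominator factor (σ + 11/6)^2: pole of order 2 at -11/6, modulus 11/6.
Branch term (-9/17)*sqrt(1 - σ/(-9/7)): its argument vanishes at σ = -9/7, a square-root branch point, modulus 9/7.
The radius of convergence is the smallest modulus among the singular points: 9/7.
The branch term is analytic at -11/6 and contributes nothing to the residue; only the rational part matters.
At the order-2 pole -11/6 set g(σ) = (σ - (-11/6))^2*(rational part) = -28/3.
Order-2 pole: residue = g'(a); g'(-11/6) = 0, so the residue is 0.
List the singular points by increasing real part (a conjugate pair: the negative imaginary part first).


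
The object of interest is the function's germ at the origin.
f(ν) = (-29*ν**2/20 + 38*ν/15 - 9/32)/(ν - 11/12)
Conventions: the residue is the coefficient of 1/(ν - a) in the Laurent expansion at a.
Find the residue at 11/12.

At the order-1 pole 11/12 set g(ν) = (ν - (11/12))*f(ν) = -29*ν**2/20 + 38*ν/15 - 9/32.
Simple pole: residue = g(a) at a = 11/12, which is 2369/2880.

The residue is 2369/2880.


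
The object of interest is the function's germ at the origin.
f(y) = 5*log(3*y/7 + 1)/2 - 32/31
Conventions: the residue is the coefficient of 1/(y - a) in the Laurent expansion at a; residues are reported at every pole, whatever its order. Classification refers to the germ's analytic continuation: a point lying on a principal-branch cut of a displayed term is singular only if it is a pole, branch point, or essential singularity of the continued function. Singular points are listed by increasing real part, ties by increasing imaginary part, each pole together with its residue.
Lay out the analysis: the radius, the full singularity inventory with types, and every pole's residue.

Radius of convergence at 0: 7/3.
At -7/3: a logarithmic branch point.

Branch term (5/2)*log(1 - y/(-7/3)): its argument vanishes at y = -7/3, a logarithmic branch point, modulus 7/3.
The radius of convergence is the smallest modulus among the singular points: 7/3.


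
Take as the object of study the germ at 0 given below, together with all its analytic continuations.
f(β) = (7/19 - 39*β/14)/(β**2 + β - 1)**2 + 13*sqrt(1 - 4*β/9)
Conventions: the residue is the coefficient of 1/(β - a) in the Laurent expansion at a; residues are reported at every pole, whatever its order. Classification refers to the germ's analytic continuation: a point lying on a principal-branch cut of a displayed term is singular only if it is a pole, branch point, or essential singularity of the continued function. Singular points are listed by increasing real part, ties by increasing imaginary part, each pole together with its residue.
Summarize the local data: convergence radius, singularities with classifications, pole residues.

Radius of convergence at 0: -1/2 + (1/2)*sqrt(5).
At -1/2 - (1/2)*sqrt(5): a pole of order 2; residue (937/6650)*sqrt(5).
At -1/2 + (1/2)*sqrt(5): a pole of order 2; residue -(937/6650)*sqrt(5).
At 9/4: an algebraic (square-root) branch point.

Denominator factor (β**2 + β - 1)^2: discriminant 5, real irrational roots -1/2 + (1/2)*sqrt(5) and -1/2 - (1/2)*sqrt(5); poles of order 2, moduli -1/2 + (1/2)*sqrt(5) and 1/2 + (1/2)*sqrt(5).
Branch term (13)*sqrt(1 - β/(9/4)): its argument vanishes at β = 9/4, a square-root branch point, modulus 9/4.
The radius of convergence is the smallest modulus among the singular points: -1/2 + (1/2)*sqrt(5).
The branch term is analytic at -1/2 - (1/2)*sqrt(5) and contributes nothing to the residue; only the rational part matters.
The factor β**2 + β - 1 splits as (β - a)(β - a') with a = -1/2 - (1/2)*sqrt(5), a' = -1/2 + (1/2)*sqrt(5). At the order-2 pole a set g(β) = (β - a)^2*(rational part) = [7/19 - 39*β/14] / (β - a')^2.
Order-2 pole: residue = g'(a); g'(-1/2 - (1/2)*sqrt(5)) = (937/6650)*sqrt(5), so the residue is (937/6650)*sqrt(5).
The branch term is analytic at -1/2 + (1/2)*sqrt(5) and contributes nothing to the residue; only the rational part matters.
The factor β**2 + β - 1 splits as (β - a)(β - a') with a = -1/2 + (1/2)*sqrt(5), a' = -1/2 - (1/2)*sqrt(5). At the order-2 pole a set g(β) = (β - a)^2*(rational part) = [7/19 - 39*β/14] / (β - a')^2.
Order-2 pole: residue = g'(a); g'(-1/2 + (1/2)*sqrt(5)) = -(937/6650)*sqrt(5), so the residue is -(937/6650)*sqrt(5).
List the singular points by increasing real part (a conjugate pair: the negative imaginary part first).


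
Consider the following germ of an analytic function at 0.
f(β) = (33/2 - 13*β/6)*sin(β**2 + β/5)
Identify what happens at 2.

The point is a regular point.

There is no denominator, hence no pole anywhere.
The factor sin(β**2 + β/5) is entire.
So the germ continues analytically to 2.


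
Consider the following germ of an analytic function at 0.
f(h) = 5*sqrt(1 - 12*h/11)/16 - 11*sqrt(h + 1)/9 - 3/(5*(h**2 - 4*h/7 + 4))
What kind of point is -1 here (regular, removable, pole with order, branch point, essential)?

The point is an algebraic (square-root) branch point.

The term (-11/9)*sqrt(1 - h/(-1)) has argument 1 - -1/(-1) = 0 at -1: a square-root (algebraic, two-sheeted) branch point; the remaining terms are analytic or single-valued there.


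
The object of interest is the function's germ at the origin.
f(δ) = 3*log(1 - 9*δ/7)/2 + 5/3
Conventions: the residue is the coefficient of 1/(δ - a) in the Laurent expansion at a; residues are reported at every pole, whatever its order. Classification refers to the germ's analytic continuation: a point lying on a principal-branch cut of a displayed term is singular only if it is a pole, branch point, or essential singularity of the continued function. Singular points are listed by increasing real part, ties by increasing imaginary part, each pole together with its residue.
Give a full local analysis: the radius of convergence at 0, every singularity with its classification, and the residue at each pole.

Branch term (3/2)*log(1 - δ/(7/9)): its argument vanishes at δ = 7/9, a logarithmic branch point, modulus 7/9.
The radius of convergence is the smallest modulus among the singular points: 7/9.

Radius of convergence at 0: 7/9.
At 7/9: a logarithmic branch point.


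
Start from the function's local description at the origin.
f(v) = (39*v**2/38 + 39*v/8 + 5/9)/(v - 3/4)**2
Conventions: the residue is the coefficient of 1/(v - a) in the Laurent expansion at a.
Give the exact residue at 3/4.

The residue is 975/152.

At the order-2 pole 3/4 set g(v) = (v - (3/4))^2*f(v) = 39*v**2/38 + 39*v/8 + 5/9.
Order-2 pole: residue = g'(a); g'(3/4) = 975/152, so the residue is 975/152.


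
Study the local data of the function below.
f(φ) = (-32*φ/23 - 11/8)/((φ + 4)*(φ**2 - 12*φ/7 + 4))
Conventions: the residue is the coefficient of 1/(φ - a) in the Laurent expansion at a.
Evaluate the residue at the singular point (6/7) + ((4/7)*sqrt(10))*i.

The factor φ**2 - 12*φ/7 + 4 splits as (φ - a)(φ - a') with a = (6/7) + ((4/7)*sqrt(10))*i, a' = (6/7) - ((4/7)*sqrt(10))*i. At the order-1 pole a set g(φ) = (φ - a)*f(φ) = [(-32*φ/23 - 11/8)/(φ + 4)] / (φ - a').
Simple pole: residue = g(a) at a = (6/7) + ((4/7)*sqrt(10))*i, which is (-5397/69184) + ((76699/1383680)*sqrt(10))*i.

The residue is (-5397/69184) + ((76699/1383680)*sqrt(10))*i.


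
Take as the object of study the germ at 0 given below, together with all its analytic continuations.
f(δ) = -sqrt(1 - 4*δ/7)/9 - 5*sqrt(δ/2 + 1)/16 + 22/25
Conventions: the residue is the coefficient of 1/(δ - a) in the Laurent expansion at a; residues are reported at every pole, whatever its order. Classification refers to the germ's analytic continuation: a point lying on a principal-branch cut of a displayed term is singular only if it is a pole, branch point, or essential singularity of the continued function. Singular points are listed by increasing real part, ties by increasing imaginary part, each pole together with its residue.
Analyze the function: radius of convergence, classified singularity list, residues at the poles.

Radius of convergence at 0: 7/4.
At -2: an algebraic (square-root) branch point.
At 7/4: an algebraic (square-root) branch point.

Branch term (-5/16)*sqrt(1 - δ/(-2)): its argument vanishes at δ = -2, a square-root branch point, modulus 2.
Branch term (-1/9)*sqrt(1 - δ/(7/4)): its argument vanishes at δ = 7/4, a square-root branch point, modulus 7/4.
The radius of convergence is the smallest modulus among the singular points: 7/4.
List the singular points by increasing real part (a conjugate pair: the negative imaginary part first).


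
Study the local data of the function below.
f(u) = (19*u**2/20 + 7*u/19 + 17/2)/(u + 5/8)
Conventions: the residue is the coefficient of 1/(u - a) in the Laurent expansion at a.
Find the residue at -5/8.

At the order-1 pole -5/8 set g(u) = (u - (-5/8))*f(u) = 19*u**2/20 + 7*u/19 + 17/2.
Simple pole: residue = g(a) at a = -5/8, which is 42029/4864.

The residue is 42029/4864.


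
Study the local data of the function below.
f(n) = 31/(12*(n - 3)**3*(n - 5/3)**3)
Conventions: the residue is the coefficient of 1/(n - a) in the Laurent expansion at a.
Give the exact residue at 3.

At the order-3 pole 3 set g(n) = (n - (3))^3*f(n) = 31/(12*(n - 5/3)**3).
Order-3 pole: residue = g''(a)/2; g''(3) = 7533/1024, so the residue is 7533/2048.

The residue is 7533/2048.


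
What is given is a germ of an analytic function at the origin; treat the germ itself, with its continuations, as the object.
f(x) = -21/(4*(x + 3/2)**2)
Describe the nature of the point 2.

The point is a regular point.

Denominator factors: x + 3/2 = 7/2 at x = 2 — none vanishes.
So the germ continues analytically to 2.


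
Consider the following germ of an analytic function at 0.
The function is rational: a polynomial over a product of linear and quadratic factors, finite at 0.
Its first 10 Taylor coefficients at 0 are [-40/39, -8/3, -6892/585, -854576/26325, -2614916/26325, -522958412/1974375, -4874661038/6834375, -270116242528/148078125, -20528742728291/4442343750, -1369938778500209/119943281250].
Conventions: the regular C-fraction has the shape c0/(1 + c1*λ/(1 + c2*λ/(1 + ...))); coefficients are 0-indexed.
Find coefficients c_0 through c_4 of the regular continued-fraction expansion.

The regular C-fraction coefficients are [-40/39, -13/5, -709/390, 4727/1170, -56497675/30162987].

Taylor coefficients (read off): a_0 = -40/39, a_1 = -8/3, a_2 = -6892/585, a_3 = -854576/26325, a_4 = -2614916/26325.
c0 = a_0 = -40/39. Peel one level at a time: if S = 1 + c*λ/S' with S'(0) = 1, then c is the λ-coefficient of S and S' = c*λ/(S - 1).
S_1 = c0/f = 1 + (-13/5)*λ + (-709/150)*λ^2 + ...; c1 = -13/5.
S_2 = c1*λ/(S_1 - 1) = 1 + (-709/390)*λ + (3351443/456300)*λ^2 + ...; c2 = -709/390.
S_3 = c2*λ/(S_2 - 1) = 1 + (4727/1170)*λ + (869195/114858)*λ^2 + ...; c3 = 4727/1170.
S_4 = c3*λ/(S_3 - 1) = 1 + (-56497675/30162987)*λ + ...; c4 = -56497675/30162987.


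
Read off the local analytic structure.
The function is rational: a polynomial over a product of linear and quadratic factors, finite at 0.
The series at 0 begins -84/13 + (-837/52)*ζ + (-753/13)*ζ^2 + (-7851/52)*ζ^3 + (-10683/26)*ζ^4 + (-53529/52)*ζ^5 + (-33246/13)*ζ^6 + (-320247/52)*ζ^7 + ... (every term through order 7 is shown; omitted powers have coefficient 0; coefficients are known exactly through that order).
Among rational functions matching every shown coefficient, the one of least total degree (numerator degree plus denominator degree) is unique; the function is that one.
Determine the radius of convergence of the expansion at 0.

No rational of total degree below 6 reproduces all 8 coefficients; solving the [1/5] Pade equations on them gives f(ζ) = (21/26 - 39*ζ/32)/((ζ - 1/2)**3*(ζ + 1)**2), whose expansion matches every shown term.
Denominator factor (ζ + 1)^2: pole of order 2 at -1, modulus 1.
Denominator factor (ζ - 1/2)^3: pole of order 3 at 1/2, modulus 1/2.
The radius of convergence is the smallest modulus among the singular points: 1/2.

The radius of convergence is 1/2.


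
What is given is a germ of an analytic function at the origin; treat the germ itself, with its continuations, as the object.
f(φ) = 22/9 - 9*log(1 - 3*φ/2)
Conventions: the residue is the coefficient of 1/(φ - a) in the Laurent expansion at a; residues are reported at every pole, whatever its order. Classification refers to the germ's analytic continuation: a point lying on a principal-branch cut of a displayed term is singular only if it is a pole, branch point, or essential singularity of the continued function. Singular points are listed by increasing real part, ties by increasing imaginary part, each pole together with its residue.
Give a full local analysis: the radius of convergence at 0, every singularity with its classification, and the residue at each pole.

Branch term (-9)*log(1 - φ/(2/3)): its argument vanishes at φ = 2/3, a logarithmic branch point, modulus 2/3.
The radius of convergence is the smallest modulus among the singular points: 2/3.

Radius of convergence at 0: 2/3.
At 2/3: a logarithmic branch point.


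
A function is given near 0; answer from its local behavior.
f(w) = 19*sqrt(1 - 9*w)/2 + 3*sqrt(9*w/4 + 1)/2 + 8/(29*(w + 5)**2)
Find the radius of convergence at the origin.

Denominator factor (w + 5)^2: pole of order 2 at -5, modulus 5.
Branch term (19/2)*sqrt(1 - w/(1/9)): its argument vanishes at w = 1/9, a square-root branch point, modulus 1/9.
Branch term (3/2)*sqrt(1 - w/(-4/9)): its argument vanishes at w = -4/9, a square-root branch point, modulus 4/9.
The radius of convergence is the smallest modulus among the singular points: 1/9.

The radius of convergence is 1/9.


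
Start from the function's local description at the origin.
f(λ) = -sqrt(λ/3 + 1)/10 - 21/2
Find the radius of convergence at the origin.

Branch term (-1/10)*sqrt(1 - λ/(-3)): its argument vanishes at λ = -3, a square-root branch point, modulus 3.
The radius of convergence is the smallest modulus among the singular points: 3.

The radius of convergence is 3.


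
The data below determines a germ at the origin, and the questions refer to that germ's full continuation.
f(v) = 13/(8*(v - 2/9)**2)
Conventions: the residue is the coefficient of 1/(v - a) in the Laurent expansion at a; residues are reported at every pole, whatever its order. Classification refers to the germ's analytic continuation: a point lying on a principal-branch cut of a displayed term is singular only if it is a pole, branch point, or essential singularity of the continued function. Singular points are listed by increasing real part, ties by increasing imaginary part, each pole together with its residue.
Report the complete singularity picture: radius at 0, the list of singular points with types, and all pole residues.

Denominator factor (v - 2/9)^2: pole of order 2 at 2/9, modulus 2/9.
The radius of convergence is the smallest modulus among the singular points: 2/9.
At the order-2 pole 2/9 set g(v) = (v - (2/9))^2*f(v) = 13/8.
Order-2 pole: residue = g'(a); g'(2/9) = 0, so the residue is 0.

Radius of convergence at 0: 2/9.
At 2/9: a pole of order 2; residue 0.


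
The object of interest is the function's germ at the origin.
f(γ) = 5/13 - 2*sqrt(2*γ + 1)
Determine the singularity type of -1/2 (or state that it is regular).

The point is an algebraic (square-root) branch point.

The term (-2)*sqrt(1 - γ/(-1/2)) has argument 1 - -1/2/(-1/2) = 0 at -1/2: a square-root (algebraic, two-sheeted) branch point; the remaining terms are analytic or single-valued there.


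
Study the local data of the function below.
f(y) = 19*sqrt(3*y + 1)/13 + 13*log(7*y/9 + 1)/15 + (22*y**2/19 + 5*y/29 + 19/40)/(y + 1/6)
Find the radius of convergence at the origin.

The radius of convergence is 1/6.

Denominator factor (y + 1/6): pole of order 1 at -1/6, modulus 1/6.
Branch term (19/13)*sqrt(1 - y/(-1/3)): its argument vanishes at y = -1/3, a square-root branch point, modulus 1/3.
Branch term (13/15)*log(1 - y/(-9/7)): its argument vanishes at y = -9/7, a logarithmic branch point, modulus 9/7.
The radius of convergence is the smallest modulus among the singular points: 1/6.


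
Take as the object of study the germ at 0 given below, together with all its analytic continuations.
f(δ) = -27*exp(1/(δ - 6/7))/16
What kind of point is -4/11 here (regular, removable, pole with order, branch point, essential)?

The point is a regular point.

There is no denominator, hence no pole anywhere.
The essential point of exp(1/(δ - (6/7))) is 6/7, not -4/11.
So the germ continues analytically to -4/11.


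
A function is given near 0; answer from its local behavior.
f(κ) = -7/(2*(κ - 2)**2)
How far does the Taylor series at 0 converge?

Denominator factor (κ - 2)^2: pole of order 2 at 2, modulus 2.
The radius of convergence is the smallest modulus among the singular points: 2.

The radius of convergence is 2.
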